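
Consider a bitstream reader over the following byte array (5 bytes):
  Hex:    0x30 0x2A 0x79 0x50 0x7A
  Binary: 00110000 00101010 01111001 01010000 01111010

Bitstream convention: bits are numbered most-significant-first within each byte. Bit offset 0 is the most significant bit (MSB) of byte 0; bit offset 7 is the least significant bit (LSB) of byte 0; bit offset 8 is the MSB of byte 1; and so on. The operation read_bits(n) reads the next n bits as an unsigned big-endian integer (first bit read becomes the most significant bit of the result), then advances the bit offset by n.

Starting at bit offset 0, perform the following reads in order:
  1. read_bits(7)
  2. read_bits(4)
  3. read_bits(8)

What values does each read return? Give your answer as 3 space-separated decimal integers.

Answer: 24 1 83

Derivation:
Read 1: bits[0:7] width=7 -> value=24 (bin 0011000); offset now 7 = byte 0 bit 7; 33 bits remain
Read 2: bits[7:11] width=4 -> value=1 (bin 0001); offset now 11 = byte 1 bit 3; 29 bits remain
Read 3: bits[11:19] width=8 -> value=83 (bin 01010011); offset now 19 = byte 2 bit 3; 21 bits remain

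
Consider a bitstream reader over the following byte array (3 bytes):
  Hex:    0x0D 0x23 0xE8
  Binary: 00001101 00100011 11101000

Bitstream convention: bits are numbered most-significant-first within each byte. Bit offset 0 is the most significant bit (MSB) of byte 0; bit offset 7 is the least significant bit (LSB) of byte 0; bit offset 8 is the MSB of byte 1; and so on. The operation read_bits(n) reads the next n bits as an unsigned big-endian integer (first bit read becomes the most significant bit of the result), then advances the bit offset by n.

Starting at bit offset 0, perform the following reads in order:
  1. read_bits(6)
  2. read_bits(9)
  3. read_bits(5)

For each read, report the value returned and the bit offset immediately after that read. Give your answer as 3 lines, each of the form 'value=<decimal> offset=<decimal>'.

Answer: value=3 offset=6
value=145 offset=15
value=30 offset=20

Derivation:
Read 1: bits[0:6] width=6 -> value=3 (bin 000011); offset now 6 = byte 0 bit 6; 18 bits remain
Read 2: bits[6:15] width=9 -> value=145 (bin 010010001); offset now 15 = byte 1 bit 7; 9 bits remain
Read 3: bits[15:20] width=5 -> value=30 (bin 11110); offset now 20 = byte 2 bit 4; 4 bits remain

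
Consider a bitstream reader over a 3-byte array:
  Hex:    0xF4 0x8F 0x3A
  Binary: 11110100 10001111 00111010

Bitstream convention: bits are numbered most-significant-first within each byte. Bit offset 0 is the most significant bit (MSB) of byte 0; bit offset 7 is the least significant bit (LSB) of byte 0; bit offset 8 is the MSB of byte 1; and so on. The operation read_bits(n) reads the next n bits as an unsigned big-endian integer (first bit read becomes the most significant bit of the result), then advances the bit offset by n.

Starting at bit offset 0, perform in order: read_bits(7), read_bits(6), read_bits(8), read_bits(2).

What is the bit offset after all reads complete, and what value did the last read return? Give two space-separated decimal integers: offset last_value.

Read 1: bits[0:7] width=7 -> value=122 (bin 1111010); offset now 7 = byte 0 bit 7; 17 bits remain
Read 2: bits[7:13] width=6 -> value=17 (bin 010001); offset now 13 = byte 1 bit 5; 11 bits remain
Read 3: bits[13:21] width=8 -> value=231 (bin 11100111); offset now 21 = byte 2 bit 5; 3 bits remain
Read 4: bits[21:23] width=2 -> value=1 (bin 01); offset now 23 = byte 2 bit 7; 1 bits remain

Answer: 23 1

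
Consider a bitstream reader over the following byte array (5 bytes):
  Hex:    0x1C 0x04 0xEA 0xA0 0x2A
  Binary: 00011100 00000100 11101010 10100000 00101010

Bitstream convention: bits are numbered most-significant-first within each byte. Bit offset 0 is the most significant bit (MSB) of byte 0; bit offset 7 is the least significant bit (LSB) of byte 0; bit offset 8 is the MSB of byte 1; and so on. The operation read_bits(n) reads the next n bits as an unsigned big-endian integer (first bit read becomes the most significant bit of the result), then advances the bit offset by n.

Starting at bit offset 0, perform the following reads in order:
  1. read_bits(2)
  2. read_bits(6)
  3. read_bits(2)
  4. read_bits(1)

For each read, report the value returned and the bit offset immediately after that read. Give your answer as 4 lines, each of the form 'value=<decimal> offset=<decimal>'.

Answer: value=0 offset=2
value=28 offset=8
value=0 offset=10
value=0 offset=11

Derivation:
Read 1: bits[0:2] width=2 -> value=0 (bin 00); offset now 2 = byte 0 bit 2; 38 bits remain
Read 2: bits[2:8] width=6 -> value=28 (bin 011100); offset now 8 = byte 1 bit 0; 32 bits remain
Read 3: bits[8:10] width=2 -> value=0 (bin 00); offset now 10 = byte 1 bit 2; 30 bits remain
Read 4: bits[10:11] width=1 -> value=0 (bin 0); offset now 11 = byte 1 bit 3; 29 bits remain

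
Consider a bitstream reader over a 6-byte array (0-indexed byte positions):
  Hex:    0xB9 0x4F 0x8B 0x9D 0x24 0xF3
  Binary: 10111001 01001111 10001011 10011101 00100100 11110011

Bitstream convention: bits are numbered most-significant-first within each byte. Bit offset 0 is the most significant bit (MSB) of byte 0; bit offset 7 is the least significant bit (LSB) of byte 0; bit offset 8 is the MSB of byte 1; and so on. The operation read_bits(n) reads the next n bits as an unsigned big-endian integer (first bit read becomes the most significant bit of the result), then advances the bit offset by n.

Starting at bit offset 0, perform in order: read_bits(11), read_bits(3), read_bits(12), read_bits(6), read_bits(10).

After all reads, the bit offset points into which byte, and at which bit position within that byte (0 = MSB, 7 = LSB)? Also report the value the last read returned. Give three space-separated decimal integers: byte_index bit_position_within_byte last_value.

Answer: 5 2 147

Derivation:
Read 1: bits[0:11] width=11 -> value=1482 (bin 10111001010); offset now 11 = byte 1 bit 3; 37 bits remain
Read 2: bits[11:14] width=3 -> value=3 (bin 011); offset now 14 = byte 1 bit 6; 34 bits remain
Read 3: bits[14:26] width=12 -> value=3630 (bin 111000101110); offset now 26 = byte 3 bit 2; 22 bits remain
Read 4: bits[26:32] width=6 -> value=29 (bin 011101); offset now 32 = byte 4 bit 0; 16 bits remain
Read 5: bits[32:42] width=10 -> value=147 (bin 0010010011); offset now 42 = byte 5 bit 2; 6 bits remain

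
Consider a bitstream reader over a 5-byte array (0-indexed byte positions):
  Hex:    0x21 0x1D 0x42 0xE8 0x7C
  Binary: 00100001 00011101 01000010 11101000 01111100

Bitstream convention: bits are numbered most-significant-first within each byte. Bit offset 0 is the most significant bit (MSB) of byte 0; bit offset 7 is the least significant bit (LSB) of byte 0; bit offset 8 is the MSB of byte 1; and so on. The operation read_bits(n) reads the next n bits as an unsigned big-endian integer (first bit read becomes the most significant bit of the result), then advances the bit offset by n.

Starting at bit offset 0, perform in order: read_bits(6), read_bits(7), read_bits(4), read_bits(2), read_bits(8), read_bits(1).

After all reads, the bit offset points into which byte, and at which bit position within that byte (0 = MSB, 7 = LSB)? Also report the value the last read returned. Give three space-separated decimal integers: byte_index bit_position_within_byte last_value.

Read 1: bits[0:6] width=6 -> value=8 (bin 001000); offset now 6 = byte 0 bit 6; 34 bits remain
Read 2: bits[6:13] width=7 -> value=35 (bin 0100011); offset now 13 = byte 1 bit 5; 27 bits remain
Read 3: bits[13:17] width=4 -> value=10 (bin 1010); offset now 17 = byte 2 bit 1; 23 bits remain
Read 4: bits[17:19] width=2 -> value=2 (bin 10); offset now 19 = byte 2 bit 3; 21 bits remain
Read 5: bits[19:27] width=8 -> value=23 (bin 00010111); offset now 27 = byte 3 bit 3; 13 bits remain
Read 6: bits[27:28] width=1 -> value=0 (bin 0); offset now 28 = byte 3 bit 4; 12 bits remain

Answer: 3 4 0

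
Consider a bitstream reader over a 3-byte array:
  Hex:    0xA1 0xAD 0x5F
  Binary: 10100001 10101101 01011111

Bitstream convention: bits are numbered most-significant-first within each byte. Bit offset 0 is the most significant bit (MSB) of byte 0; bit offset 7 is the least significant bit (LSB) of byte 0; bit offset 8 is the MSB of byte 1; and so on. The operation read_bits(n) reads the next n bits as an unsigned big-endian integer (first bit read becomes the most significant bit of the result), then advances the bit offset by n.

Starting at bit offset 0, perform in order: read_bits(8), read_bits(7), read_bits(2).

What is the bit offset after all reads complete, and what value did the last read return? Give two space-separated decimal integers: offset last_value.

Answer: 17 2

Derivation:
Read 1: bits[0:8] width=8 -> value=161 (bin 10100001); offset now 8 = byte 1 bit 0; 16 bits remain
Read 2: bits[8:15] width=7 -> value=86 (bin 1010110); offset now 15 = byte 1 bit 7; 9 bits remain
Read 3: bits[15:17] width=2 -> value=2 (bin 10); offset now 17 = byte 2 bit 1; 7 bits remain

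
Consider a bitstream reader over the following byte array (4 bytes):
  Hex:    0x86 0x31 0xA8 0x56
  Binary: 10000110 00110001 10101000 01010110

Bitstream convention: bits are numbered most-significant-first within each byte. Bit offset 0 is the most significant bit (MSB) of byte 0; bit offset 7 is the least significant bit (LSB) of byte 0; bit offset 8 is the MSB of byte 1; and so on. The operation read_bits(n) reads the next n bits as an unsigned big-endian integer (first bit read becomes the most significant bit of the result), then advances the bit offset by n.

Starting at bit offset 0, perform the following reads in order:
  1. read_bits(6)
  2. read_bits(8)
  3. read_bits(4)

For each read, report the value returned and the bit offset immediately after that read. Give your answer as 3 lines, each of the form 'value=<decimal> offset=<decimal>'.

Answer: value=33 offset=6
value=140 offset=14
value=6 offset=18

Derivation:
Read 1: bits[0:6] width=6 -> value=33 (bin 100001); offset now 6 = byte 0 bit 6; 26 bits remain
Read 2: bits[6:14] width=8 -> value=140 (bin 10001100); offset now 14 = byte 1 bit 6; 18 bits remain
Read 3: bits[14:18] width=4 -> value=6 (bin 0110); offset now 18 = byte 2 bit 2; 14 bits remain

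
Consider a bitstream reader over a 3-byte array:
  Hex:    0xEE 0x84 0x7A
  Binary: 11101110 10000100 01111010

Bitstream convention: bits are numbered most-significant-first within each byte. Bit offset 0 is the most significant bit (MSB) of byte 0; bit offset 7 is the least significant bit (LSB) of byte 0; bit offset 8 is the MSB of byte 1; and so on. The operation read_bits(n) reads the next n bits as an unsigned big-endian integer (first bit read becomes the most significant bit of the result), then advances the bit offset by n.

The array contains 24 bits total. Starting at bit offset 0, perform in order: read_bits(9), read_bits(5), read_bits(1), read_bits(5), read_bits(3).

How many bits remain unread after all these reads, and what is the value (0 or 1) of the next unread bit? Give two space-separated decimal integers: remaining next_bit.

Read 1: bits[0:9] width=9 -> value=477 (bin 111011101); offset now 9 = byte 1 bit 1; 15 bits remain
Read 2: bits[9:14] width=5 -> value=1 (bin 00001); offset now 14 = byte 1 bit 6; 10 bits remain
Read 3: bits[14:15] width=1 -> value=0 (bin 0); offset now 15 = byte 1 bit 7; 9 bits remain
Read 4: bits[15:20] width=5 -> value=7 (bin 00111); offset now 20 = byte 2 bit 4; 4 bits remain
Read 5: bits[20:23] width=3 -> value=5 (bin 101); offset now 23 = byte 2 bit 7; 1 bits remain

Answer: 1 0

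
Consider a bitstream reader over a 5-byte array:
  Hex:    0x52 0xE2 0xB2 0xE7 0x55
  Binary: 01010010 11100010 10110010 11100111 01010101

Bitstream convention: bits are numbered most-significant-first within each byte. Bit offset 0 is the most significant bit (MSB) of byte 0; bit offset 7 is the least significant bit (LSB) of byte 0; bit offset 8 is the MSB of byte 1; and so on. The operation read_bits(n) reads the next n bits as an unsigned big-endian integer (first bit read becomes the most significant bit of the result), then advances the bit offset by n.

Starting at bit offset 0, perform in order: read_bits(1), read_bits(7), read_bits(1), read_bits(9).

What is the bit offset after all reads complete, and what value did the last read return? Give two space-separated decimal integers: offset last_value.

Read 1: bits[0:1] width=1 -> value=0 (bin 0); offset now 1 = byte 0 bit 1; 39 bits remain
Read 2: bits[1:8] width=7 -> value=82 (bin 1010010); offset now 8 = byte 1 bit 0; 32 bits remain
Read 3: bits[8:9] width=1 -> value=1 (bin 1); offset now 9 = byte 1 bit 1; 31 bits remain
Read 4: bits[9:18] width=9 -> value=394 (bin 110001010); offset now 18 = byte 2 bit 2; 22 bits remain

Answer: 18 394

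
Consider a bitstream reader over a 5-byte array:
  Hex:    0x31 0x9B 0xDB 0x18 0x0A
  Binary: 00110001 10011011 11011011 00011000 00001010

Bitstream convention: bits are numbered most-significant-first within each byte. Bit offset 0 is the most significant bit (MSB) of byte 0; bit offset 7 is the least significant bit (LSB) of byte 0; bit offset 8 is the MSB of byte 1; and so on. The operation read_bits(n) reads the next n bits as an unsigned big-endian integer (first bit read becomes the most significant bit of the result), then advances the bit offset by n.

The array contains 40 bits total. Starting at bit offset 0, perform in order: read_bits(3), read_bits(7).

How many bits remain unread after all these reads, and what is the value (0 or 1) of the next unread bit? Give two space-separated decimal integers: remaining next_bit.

Answer: 30 0

Derivation:
Read 1: bits[0:3] width=3 -> value=1 (bin 001); offset now 3 = byte 0 bit 3; 37 bits remain
Read 2: bits[3:10] width=7 -> value=70 (bin 1000110); offset now 10 = byte 1 bit 2; 30 bits remain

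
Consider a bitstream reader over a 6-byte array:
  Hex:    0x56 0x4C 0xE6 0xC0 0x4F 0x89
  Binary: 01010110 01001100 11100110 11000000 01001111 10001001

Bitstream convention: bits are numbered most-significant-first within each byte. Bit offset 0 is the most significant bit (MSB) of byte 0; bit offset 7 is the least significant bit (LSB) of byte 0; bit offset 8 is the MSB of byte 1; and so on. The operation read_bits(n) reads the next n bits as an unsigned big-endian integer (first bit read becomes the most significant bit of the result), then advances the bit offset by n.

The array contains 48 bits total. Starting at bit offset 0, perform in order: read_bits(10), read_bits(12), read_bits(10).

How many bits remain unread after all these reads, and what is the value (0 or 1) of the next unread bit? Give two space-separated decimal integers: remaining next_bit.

Read 1: bits[0:10] width=10 -> value=345 (bin 0101011001); offset now 10 = byte 1 bit 2; 38 bits remain
Read 2: bits[10:22] width=12 -> value=825 (bin 001100111001); offset now 22 = byte 2 bit 6; 26 bits remain
Read 3: bits[22:32] width=10 -> value=704 (bin 1011000000); offset now 32 = byte 4 bit 0; 16 bits remain

Answer: 16 0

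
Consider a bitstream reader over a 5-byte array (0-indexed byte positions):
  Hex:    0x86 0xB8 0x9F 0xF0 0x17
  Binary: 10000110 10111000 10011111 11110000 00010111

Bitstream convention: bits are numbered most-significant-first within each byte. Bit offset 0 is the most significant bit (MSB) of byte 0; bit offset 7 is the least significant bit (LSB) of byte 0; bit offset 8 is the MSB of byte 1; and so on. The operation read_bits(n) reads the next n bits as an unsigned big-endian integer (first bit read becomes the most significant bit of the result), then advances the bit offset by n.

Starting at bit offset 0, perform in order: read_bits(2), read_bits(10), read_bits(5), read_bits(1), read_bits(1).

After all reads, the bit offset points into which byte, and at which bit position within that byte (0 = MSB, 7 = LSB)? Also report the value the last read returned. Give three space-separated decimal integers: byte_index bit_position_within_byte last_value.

Read 1: bits[0:2] width=2 -> value=2 (bin 10); offset now 2 = byte 0 bit 2; 38 bits remain
Read 2: bits[2:12] width=10 -> value=107 (bin 0001101011); offset now 12 = byte 1 bit 4; 28 bits remain
Read 3: bits[12:17] width=5 -> value=17 (bin 10001); offset now 17 = byte 2 bit 1; 23 bits remain
Read 4: bits[17:18] width=1 -> value=0 (bin 0); offset now 18 = byte 2 bit 2; 22 bits remain
Read 5: bits[18:19] width=1 -> value=0 (bin 0); offset now 19 = byte 2 bit 3; 21 bits remain

Answer: 2 3 0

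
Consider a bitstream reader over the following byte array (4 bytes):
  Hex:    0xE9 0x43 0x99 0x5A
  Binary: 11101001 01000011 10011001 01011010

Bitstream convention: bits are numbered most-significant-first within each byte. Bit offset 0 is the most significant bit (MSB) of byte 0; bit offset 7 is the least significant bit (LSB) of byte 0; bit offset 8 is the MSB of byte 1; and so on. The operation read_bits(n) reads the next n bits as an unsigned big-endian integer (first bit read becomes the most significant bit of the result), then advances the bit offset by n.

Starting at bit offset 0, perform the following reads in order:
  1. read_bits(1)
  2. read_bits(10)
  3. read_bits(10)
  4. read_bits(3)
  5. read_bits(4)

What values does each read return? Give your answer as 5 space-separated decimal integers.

Answer: 1 842 115 1 5

Derivation:
Read 1: bits[0:1] width=1 -> value=1 (bin 1); offset now 1 = byte 0 bit 1; 31 bits remain
Read 2: bits[1:11] width=10 -> value=842 (bin 1101001010); offset now 11 = byte 1 bit 3; 21 bits remain
Read 3: bits[11:21] width=10 -> value=115 (bin 0001110011); offset now 21 = byte 2 bit 5; 11 bits remain
Read 4: bits[21:24] width=3 -> value=1 (bin 001); offset now 24 = byte 3 bit 0; 8 bits remain
Read 5: bits[24:28] width=4 -> value=5 (bin 0101); offset now 28 = byte 3 bit 4; 4 bits remain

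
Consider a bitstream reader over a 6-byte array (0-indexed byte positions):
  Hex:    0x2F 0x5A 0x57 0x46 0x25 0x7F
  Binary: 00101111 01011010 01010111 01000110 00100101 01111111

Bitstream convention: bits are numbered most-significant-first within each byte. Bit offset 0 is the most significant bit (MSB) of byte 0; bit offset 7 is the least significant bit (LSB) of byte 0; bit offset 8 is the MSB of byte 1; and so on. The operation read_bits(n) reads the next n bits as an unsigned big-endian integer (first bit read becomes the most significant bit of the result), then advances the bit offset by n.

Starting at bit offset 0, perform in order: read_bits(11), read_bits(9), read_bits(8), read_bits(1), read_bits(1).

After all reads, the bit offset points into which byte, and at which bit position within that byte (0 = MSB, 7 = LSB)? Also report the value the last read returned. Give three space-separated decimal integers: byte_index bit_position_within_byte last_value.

Answer: 3 6 1

Derivation:
Read 1: bits[0:11] width=11 -> value=378 (bin 00101111010); offset now 11 = byte 1 bit 3; 37 bits remain
Read 2: bits[11:20] width=9 -> value=421 (bin 110100101); offset now 20 = byte 2 bit 4; 28 bits remain
Read 3: bits[20:28] width=8 -> value=116 (bin 01110100); offset now 28 = byte 3 bit 4; 20 bits remain
Read 4: bits[28:29] width=1 -> value=0 (bin 0); offset now 29 = byte 3 bit 5; 19 bits remain
Read 5: bits[29:30] width=1 -> value=1 (bin 1); offset now 30 = byte 3 bit 6; 18 bits remain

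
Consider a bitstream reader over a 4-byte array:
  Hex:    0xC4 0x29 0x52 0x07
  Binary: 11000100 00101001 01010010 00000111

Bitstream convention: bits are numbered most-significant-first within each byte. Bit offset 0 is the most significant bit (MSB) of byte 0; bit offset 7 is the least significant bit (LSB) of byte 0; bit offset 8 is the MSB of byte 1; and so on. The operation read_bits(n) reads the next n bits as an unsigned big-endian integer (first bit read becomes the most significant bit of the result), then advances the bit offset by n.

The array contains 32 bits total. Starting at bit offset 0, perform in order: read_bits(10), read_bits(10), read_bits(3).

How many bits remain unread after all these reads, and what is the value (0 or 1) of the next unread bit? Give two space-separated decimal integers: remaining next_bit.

Read 1: bits[0:10] width=10 -> value=784 (bin 1100010000); offset now 10 = byte 1 bit 2; 22 bits remain
Read 2: bits[10:20] width=10 -> value=661 (bin 1010010101); offset now 20 = byte 2 bit 4; 12 bits remain
Read 3: bits[20:23] width=3 -> value=1 (bin 001); offset now 23 = byte 2 bit 7; 9 bits remain

Answer: 9 0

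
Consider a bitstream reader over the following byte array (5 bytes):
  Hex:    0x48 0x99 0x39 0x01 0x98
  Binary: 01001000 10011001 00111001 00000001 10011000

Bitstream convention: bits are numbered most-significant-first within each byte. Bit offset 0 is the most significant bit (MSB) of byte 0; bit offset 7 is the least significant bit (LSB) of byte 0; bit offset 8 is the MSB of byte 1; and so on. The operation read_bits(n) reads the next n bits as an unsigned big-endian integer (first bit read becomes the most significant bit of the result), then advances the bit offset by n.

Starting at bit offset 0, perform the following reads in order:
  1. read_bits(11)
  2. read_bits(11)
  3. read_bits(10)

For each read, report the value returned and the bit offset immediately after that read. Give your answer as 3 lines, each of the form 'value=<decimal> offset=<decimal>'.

Read 1: bits[0:11] width=11 -> value=580 (bin 01001000100); offset now 11 = byte 1 bit 3; 29 bits remain
Read 2: bits[11:22] width=11 -> value=1614 (bin 11001001110); offset now 22 = byte 2 bit 6; 18 bits remain
Read 3: bits[22:32] width=10 -> value=257 (bin 0100000001); offset now 32 = byte 4 bit 0; 8 bits remain

Answer: value=580 offset=11
value=1614 offset=22
value=257 offset=32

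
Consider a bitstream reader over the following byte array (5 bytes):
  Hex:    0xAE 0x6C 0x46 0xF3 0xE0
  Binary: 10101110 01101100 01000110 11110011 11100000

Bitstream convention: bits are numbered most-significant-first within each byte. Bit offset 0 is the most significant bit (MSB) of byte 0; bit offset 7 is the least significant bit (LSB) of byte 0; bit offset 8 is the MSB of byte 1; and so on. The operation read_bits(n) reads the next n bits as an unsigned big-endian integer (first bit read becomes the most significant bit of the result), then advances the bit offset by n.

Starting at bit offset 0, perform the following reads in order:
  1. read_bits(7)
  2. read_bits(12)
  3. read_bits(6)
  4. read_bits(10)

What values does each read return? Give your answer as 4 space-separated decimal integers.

Answer: 87 866 13 927

Derivation:
Read 1: bits[0:7] width=7 -> value=87 (bin 1010111); offset now 7 = byte 0 bit 7; 33 bits remain
Read 2: bits[7:19] width=12 -> value=866 (bin 001101100010); offset now 19 = byte 2 bit 3; 21 bits remain
Read 3: bits[19:25] width=6 -> value=13 (bin 001101); offset now 25 = byte 3 bit 1; 15 bits remain
Read 4: bits[25:35] width=10 -> value=927 (bin 1110011111); offset now 35 = byte 4 bit 3; 5 bits remain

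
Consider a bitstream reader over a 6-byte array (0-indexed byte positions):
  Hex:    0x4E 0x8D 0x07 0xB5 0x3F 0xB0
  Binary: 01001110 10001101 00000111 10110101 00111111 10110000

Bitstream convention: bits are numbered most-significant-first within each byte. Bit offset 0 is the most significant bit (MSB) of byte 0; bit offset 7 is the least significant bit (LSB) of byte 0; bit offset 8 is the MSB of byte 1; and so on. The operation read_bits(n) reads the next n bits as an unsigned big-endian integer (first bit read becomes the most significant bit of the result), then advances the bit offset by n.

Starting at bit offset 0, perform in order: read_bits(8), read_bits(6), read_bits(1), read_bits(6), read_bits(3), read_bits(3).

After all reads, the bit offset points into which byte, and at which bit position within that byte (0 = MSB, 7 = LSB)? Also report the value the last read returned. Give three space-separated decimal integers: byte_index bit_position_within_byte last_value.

Read 1: bits[0:8] width=8 -> value=78 (bin 01001110); offset now 8 = byte 1 bit 0; 40 bits remain
Read 2: bits[8:14] width=6 -> value=35 (bin 100011); offset now 14 = byte 1 bit 6; 34 bits remain
Read 3: bits[14:15] width=1 -> value=0 (bin 0); offset now 15 = byte 1 bit 7; 33 bits remain
Read 4: bits[15:21] width=6 -> value=32 (bin 100000); offset now 21 = byte 2 bit 5; 27 bits remain
Read 5: bits[21:24] width=3 -> value=7 (bin 111); offset now 24 = byte 3 bit 0; 24 bits remain
Read 6: bits[24:27] width=3 -> value=5 (bin 101); offset now 27 = byte 3 bit 3; 21 bits remain

Answer: 3 3 5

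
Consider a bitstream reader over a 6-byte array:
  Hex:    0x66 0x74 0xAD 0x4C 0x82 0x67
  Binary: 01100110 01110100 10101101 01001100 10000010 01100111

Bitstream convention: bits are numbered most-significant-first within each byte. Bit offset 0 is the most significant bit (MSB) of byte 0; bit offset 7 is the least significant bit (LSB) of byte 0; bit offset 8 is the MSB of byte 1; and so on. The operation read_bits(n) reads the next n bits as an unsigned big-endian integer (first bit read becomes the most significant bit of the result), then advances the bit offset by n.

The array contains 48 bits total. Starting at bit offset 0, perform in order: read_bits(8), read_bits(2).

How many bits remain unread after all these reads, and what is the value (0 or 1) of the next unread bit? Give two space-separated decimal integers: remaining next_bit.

Read 1: bits[0:8] width=8 -> value=102 (bin 01100110); offset now 8 = byte 1 bit 0; 40 bits remain
Read 2: bits[8:10] width=2 -> value=1 (bin 01); offset now 10 = byte 1 bit 2; 38 bits remain

Answer: 38 1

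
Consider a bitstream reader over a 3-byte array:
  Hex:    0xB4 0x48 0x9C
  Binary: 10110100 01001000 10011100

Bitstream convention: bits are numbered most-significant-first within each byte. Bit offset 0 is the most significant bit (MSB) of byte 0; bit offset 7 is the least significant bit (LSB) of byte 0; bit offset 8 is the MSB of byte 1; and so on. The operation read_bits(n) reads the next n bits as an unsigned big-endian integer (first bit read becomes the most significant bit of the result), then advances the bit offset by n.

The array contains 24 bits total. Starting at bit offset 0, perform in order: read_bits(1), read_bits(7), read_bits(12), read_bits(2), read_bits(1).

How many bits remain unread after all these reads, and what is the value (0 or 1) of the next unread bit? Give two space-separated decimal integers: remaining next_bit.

Answer: 1 0

Derivation:
Read 1: bits[0:1] width=1 -> value=1 (bin 1); offset now 1 = byte 0 bit 1; 23 bits remain
Read 2: bits[1:8] width=7 -> value=52 (bin 0110100); offset now 8 = byte 1 bit 0; 16 bits remain
Read 3: bits[8:20] width=12 -> value=1161 (bin 010010001001); offset now 20 = byte 2 bit 4; 4 bits remain
Read 4: bits[20:22] width=2 -> value=3 (bin 11); offset now 22 = byte 2 bit 6; 2 bits remain
Read 5: bits[22:23] width=1 -> value=0 (bin 0); offset now 23 = byte 2 bit 7; 1 bits remain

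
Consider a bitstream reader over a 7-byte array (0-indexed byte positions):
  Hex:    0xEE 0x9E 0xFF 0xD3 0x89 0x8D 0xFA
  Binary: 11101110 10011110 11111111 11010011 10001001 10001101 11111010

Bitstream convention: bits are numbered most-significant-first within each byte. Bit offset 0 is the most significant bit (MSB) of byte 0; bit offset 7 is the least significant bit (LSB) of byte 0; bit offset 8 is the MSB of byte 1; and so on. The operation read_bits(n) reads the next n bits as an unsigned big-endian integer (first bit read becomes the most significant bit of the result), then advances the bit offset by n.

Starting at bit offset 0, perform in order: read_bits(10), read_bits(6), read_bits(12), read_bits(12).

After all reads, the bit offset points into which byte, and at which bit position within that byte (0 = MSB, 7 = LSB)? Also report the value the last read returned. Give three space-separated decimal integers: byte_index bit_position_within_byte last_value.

Read 1: bits[0:10] width=10 -> value=954 (bin 1110111010); offset now 10 = byte 1 bit 2; 46 bits remain
Read 2: bits[10:16] width=6 -> value=30 (bin 011110); offset now 16 = byte 2 bit 0; 40 bits remain
Read 3: bits[16:28] width=12 -> value=4093 (bin 111111111101); offset now 28 = byte 3 bit 4; 28 bits remain
Read 4: bits[28:40] width=12 -> value=905 (bin 001110001001); offset now 40 = byte 5 bit 0; 16 bits remain

Answer: 5 0 905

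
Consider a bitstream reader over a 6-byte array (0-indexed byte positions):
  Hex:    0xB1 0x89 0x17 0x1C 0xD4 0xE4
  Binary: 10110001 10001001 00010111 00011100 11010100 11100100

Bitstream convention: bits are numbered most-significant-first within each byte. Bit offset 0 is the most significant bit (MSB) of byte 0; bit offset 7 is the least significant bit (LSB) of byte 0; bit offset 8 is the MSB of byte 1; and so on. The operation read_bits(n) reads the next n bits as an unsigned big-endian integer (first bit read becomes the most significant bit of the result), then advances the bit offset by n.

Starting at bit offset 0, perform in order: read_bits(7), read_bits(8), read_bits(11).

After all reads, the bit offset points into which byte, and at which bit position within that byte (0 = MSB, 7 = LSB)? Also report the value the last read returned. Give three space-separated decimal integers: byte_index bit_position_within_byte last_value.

Answer: 3 2 1116

Derivation:
Read 1: bits[0:7] width=7 -> value=88 (bin 1011000); offset now 7 = byte 0 bit 7; 41 bits remain
Read 2: bits[7:15] width=8 -> value=196 (bin 11000100); offset now 15 = byte 1 bit 7; 33 bits remain
Read 3: bits[15:26] width=11 -> value=1116 (bin 10001011100); offset now 26 = byte 3 bit 2; 22 bits remain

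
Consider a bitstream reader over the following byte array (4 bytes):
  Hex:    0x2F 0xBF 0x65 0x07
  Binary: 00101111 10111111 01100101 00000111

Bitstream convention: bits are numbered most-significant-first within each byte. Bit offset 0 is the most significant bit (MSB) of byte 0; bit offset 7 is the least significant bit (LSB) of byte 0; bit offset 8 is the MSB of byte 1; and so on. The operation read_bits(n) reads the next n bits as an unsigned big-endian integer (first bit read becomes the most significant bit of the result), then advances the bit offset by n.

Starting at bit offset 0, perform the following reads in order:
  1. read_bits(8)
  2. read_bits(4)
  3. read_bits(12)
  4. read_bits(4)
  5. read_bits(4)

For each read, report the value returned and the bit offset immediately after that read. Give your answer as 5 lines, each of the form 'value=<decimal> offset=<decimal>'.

Answer: value=47 offset=8
value=11 offset=12
value=3941 offset=24
value=0 offset=28
value=7 offset=32

Derivation:
Read 1: bits[0:8] width=8 -> value=47 (bin 00101111); offset now 8 = byte 1 bit 0; 24 bits remain
Read 2: bits[8:12] width=4 -> value=11 (bin 1011); offset now 12 = byte 1 bit 4; 20 bits remain
Read 3: bits[12:24] width=12 -> value=3941 (bin 111101100101); offset now 24 = byte 3 bit 0; 8 bits remain
Read 4: bits[24:28] width=4 -> value=0 (bin 0000); offset now 28 = byte 3 bit 4; 4 bits remain
Read 5: bits[28:32] width=4 -> value=7 (bin 0111); offset now 32 = byte 4 bit 0; 0 bits remain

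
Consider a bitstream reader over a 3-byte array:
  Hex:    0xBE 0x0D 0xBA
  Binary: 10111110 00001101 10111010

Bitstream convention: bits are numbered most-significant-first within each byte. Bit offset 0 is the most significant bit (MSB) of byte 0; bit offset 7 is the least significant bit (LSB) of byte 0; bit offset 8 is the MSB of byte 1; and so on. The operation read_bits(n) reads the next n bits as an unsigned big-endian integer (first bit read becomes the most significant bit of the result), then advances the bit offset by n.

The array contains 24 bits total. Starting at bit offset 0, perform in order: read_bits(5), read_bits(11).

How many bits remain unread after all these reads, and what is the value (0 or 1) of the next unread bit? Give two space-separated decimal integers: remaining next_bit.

Answer: 8 1

Derivation:
Read 1: bits[0:5] width=5 -> value=23 (bin 10111); offset now 5 = byte 0 bit 5; 19 bits remain
Read 2: bits[5:16] width=11 -> value=1549 (bin 11000001101); offset now 16 = byte 2 bit 0; 8 bits remain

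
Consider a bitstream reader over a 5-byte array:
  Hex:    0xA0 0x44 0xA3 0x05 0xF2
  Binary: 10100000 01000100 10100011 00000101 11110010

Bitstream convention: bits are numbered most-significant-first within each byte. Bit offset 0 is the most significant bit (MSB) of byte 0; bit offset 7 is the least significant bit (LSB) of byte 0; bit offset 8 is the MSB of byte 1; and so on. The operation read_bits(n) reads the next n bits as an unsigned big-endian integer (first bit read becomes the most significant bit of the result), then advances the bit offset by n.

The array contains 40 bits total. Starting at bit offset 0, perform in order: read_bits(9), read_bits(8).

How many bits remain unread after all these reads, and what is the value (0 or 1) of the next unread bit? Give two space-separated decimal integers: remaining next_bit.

Answer: 23 0

Derivation:
Read 1: bits[0:9] width=9 -> value=320 (bin 101000000); offset now 9 = byte 1 bit 1; 31 bits remain
Read 2: bits[9:17] width=8 -> value=137 (bin 10001001); offset now 17 = byte 2 bit 1; 23 bits remain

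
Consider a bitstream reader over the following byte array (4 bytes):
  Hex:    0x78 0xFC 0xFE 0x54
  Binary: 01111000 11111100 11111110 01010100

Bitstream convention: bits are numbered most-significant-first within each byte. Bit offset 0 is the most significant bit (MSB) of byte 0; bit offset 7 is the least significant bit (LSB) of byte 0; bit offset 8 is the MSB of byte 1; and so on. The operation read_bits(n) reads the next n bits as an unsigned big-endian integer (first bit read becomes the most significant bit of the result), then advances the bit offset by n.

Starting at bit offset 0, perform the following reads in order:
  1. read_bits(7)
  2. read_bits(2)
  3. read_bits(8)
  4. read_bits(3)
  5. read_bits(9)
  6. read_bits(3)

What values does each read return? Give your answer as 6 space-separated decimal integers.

Read 1: bits[0:7] width=7 -> value=60 (bin 0111100); offset now 7 = byte 0 bit 7; 25 bits remain
Read 2: bits[7:9] width=2 -> value=1 (bin 01); offset now 9 = byte 1 bit 1; 23 bits remain
Read 3: bits[9:17] width=8 -> value=249 (bin 11111001); offset now 17 = byte 2 bit 1; 15 bits remain
Read 4: bits[17:20] width=3 -> value=7 (bin 111); offset now 20 = byte 2 bit 4; 12 bits remain
Read 5: bits[20:29] width=9 -> value=458 (bin 111001010); offset now 29 = byte 3 bit 5; 3 bits remain
Read 6: bits[29:32] width=3 -> value=4 (bin 100); offset now 32 = byte 4 bit 0; 0 bits remain

Answer: 60 1 249 7 458 4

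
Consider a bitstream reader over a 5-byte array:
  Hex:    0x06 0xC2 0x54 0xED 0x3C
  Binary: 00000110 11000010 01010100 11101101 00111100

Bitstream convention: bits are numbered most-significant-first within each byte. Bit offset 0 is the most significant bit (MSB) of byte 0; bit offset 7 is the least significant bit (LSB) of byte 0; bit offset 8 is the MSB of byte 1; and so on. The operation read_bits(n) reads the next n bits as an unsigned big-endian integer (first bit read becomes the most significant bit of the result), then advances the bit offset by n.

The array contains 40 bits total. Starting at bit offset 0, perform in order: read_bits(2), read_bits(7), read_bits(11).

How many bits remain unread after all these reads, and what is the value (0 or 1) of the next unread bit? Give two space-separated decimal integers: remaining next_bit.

Read 1: bits[0:2] width=2 -> value=0 (bin 00); offset now 2 = byte 0 bit 2; 38 bits remain
Read 2: bits[2:9] width=7 -> value=13 (bin 0001101); offset now 9 = byte 1 bit 1; 31 bits remain
Read 3: bits[9:20] width=11 -> value=1061 (bin 10000100101); offset now 20 = byte 2 bit 4; 20 bits remain

Answer: 20 0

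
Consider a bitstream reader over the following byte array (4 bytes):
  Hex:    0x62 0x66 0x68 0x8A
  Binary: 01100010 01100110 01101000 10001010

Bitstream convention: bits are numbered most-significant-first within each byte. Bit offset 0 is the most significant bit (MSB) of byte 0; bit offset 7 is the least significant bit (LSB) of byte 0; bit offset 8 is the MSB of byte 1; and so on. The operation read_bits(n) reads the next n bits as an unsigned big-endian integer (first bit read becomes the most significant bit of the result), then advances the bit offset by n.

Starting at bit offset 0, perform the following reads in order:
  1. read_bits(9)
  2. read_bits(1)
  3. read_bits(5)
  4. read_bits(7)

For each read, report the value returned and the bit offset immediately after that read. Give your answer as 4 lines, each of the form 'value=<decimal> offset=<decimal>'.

Answer: value=196 offset=9
value=1 offset=10
value=19 offset=15
value=26 offset=22

Derivation:
Read 1: bits[0:9] width=9 -> value=196 (bin 011000100); offset now 9 = byte 1 bit 1; 23 bits remain
Read 2: bits[9:10] width=1 -> value=1 (bin 1); offset now 10 = byte 1 bit 2; 22 bits remain
Read 3: bits[10:15] width=5 -> value=19 (bin 10011); offset now 15 = byte 1 bit 7; 17 bits remain
Read 4: bits[15:22] width=7 -> value=26 (bin 0011010); offset now 22 = byte 2 bit 6; 10 bits remain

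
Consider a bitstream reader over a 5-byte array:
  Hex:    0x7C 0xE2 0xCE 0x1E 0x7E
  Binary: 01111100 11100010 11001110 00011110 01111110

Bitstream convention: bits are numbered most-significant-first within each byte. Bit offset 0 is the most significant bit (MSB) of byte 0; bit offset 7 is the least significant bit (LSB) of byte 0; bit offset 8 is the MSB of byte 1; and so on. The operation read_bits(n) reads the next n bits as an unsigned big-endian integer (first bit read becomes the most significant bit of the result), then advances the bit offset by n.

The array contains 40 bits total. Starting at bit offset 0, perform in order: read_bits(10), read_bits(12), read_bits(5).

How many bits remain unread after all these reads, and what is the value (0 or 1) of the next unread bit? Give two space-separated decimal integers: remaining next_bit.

Read 1: bits[0:10] width=10 -> value=499 (bin 0111110011); offset now 10 = byte 1 bit 2; 30 bits remain
Read 2: bits[10:22] width=12 -> value=2227 (bin 100010110011); offset now 22 = byte 2 bit 6; 18 bits remain
Read 3: bits[22:27] width=5 -> value=16 (bin 10000); offset now 27 = byte 3 bit 3; 13 bits remain

Answer: 13 1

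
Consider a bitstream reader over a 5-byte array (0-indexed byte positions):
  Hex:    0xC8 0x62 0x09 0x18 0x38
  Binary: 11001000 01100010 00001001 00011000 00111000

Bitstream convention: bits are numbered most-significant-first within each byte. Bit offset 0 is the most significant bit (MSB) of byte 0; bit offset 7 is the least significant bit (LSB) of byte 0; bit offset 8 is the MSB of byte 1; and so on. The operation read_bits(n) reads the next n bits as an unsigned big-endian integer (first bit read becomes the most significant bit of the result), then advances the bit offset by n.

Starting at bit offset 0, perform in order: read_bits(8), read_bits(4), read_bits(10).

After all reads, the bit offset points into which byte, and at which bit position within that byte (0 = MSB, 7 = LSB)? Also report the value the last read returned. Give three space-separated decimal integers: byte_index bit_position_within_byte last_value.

Answer: 2 6 130

Derivation:
Read 1: bits[0:8] width=8 -> value=200 (bin 11001000); offset now 8 = byte 1 bit 0; 32 bits remain
Read 2: bits[8:12] width=4 -> value=6 (bin 0110); offset now 12 = byte 1 bit 4; 28 bits remain
Read 3: bits[12:22] width=10 -> value=130 (bin 0010000010); offset now 22 = byte 2 bit 6; 18 bits remain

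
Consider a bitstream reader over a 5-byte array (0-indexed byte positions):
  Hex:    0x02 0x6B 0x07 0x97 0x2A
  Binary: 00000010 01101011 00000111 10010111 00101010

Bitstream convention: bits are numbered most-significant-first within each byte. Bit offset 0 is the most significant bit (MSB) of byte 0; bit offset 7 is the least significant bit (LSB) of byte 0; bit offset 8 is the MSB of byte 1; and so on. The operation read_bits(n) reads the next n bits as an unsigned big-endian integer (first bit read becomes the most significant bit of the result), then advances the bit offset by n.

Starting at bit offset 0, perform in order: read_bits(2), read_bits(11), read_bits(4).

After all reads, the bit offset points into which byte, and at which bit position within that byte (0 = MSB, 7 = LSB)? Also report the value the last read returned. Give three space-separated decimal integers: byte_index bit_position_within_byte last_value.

Read 1: bits[0:2] width=2 -> value=0 (bin 00); offset now 2 = byte 0 bit 2; 38 bits remain
Read 2: bits[2:13] width=11 -> value=77 (bin 00001001101); offset now 13 = byte 1 bit 5; 27 bits remain
Read 3: bits[13:17] width=4 -> value=6 (bin 0110); offset now 17 = byte 2 bit 1; 23 bits remain

Answer: 2 1 6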